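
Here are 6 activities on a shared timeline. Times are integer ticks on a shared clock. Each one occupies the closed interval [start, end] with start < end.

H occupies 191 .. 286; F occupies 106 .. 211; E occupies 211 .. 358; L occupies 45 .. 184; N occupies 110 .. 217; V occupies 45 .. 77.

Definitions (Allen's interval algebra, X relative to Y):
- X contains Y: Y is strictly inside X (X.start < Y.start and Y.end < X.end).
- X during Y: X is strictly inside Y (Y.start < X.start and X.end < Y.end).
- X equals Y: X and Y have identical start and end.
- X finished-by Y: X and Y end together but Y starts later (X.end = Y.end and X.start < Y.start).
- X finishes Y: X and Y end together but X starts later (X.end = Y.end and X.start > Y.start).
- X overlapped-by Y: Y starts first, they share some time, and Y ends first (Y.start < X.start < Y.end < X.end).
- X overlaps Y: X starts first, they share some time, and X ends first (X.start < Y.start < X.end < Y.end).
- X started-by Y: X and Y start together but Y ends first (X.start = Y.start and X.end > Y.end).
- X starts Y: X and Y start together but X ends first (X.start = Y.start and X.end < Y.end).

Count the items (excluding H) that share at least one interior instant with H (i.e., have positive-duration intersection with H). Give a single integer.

3

Target H = [191, 286].
E [211, 358] → overlapped-by → counts.
F [106, 211] → overlaps → counts.
L [45, 184] → before → no.
N [110, 217] → overlaps → counts.
V [45, 77] → before → no.
Total: 3.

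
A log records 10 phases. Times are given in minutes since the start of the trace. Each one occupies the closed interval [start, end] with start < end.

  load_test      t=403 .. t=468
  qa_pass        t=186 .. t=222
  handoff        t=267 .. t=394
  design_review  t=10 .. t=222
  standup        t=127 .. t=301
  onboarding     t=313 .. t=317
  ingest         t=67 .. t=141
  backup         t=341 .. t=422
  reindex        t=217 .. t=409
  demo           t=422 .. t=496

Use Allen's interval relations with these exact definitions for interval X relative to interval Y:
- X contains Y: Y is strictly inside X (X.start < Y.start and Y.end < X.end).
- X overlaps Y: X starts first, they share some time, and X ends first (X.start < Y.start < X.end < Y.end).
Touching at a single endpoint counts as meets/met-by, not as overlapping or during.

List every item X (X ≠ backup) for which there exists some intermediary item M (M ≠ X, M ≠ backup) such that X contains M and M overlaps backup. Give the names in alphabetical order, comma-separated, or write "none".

reindex

Target backup = [t=341, t=422].
Intermediaries M with M overlaps backup: handoff, reindex.
Via handoff — items with X contains handoff: reindex.
Via reindex — items with X contains reindex: none.
Union: reindex.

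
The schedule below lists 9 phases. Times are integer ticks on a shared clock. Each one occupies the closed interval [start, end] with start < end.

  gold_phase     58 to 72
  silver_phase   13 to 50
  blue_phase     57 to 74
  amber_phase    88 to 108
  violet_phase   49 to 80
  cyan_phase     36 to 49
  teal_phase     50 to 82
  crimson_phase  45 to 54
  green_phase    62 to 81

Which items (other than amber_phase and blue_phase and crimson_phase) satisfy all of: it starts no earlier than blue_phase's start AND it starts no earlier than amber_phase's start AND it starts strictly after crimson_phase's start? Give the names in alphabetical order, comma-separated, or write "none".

Conditions: its start is no earlier than blue_phase's start (X.start >= 57) AND its start is no earlier than amber_phase's start (X.start >= 88) AND its start is strictly after crimson_phase's start (X.start > 45).
cyan_phase: start 36 >= 57? ✗; start 36 >= 88? ✗; start 36 > 45? ✗ → no.
gold_phase: start 58 >= 57? ✓; start 58 >= 88? ✗; start 58 > 45? ✓ → no.
green_phase: start 62 >= 57? ✓; start 62 >= 88? ✗; start 62 > 45? ✓ → no.
silver_phase: start 13 >= 57? ✗; start 13 >= 88? ✗; start 13 > 45? ✗ → no.
teal_phase: start 50 >= 57? ✗; start 50 >= 88? ✗; start 50 > 45? ✓ → no.
violet_phase: start 49 >= 57? ✗; start 49 >= 88? ✗; start 49 > 45? ✓ → no.
Result: none.

none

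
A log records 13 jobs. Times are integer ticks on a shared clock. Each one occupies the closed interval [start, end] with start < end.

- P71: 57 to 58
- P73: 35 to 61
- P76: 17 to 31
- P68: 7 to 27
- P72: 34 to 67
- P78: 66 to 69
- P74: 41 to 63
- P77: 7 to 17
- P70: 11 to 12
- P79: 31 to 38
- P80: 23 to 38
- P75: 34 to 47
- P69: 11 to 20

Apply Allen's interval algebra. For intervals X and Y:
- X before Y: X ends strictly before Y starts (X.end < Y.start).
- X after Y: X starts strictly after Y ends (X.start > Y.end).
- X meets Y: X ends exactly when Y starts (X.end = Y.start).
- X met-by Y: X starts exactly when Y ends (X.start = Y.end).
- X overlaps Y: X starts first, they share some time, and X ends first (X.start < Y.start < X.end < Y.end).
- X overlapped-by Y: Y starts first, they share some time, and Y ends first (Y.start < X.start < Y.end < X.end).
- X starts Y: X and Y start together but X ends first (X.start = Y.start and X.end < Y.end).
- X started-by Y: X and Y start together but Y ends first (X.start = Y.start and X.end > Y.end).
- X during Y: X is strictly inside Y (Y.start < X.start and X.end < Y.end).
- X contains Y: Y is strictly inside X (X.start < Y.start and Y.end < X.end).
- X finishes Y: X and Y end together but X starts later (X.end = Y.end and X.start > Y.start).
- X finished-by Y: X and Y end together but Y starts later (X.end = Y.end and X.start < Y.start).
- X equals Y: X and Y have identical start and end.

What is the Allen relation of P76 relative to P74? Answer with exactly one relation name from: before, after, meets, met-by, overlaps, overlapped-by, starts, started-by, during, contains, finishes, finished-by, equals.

before

P76 = [17, 31]; P74 = [41, 63].
Compare endpoints: P76.start < P74.start, P76.start < P74.end, P76.end < P74.start, P76.end < P74.end.
That pattern is 'before'.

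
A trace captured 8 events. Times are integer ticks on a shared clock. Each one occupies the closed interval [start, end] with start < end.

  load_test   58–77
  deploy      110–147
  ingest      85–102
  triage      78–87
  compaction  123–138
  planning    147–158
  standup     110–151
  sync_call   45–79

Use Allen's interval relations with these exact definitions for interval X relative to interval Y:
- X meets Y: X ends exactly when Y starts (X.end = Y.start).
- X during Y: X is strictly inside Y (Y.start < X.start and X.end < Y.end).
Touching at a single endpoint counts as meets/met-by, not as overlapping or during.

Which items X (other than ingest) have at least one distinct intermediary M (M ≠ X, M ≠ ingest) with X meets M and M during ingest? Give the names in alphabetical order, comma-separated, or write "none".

Target ingest = [85, 102].
Intermediaries M with M during ingest: none.
Union: none.

none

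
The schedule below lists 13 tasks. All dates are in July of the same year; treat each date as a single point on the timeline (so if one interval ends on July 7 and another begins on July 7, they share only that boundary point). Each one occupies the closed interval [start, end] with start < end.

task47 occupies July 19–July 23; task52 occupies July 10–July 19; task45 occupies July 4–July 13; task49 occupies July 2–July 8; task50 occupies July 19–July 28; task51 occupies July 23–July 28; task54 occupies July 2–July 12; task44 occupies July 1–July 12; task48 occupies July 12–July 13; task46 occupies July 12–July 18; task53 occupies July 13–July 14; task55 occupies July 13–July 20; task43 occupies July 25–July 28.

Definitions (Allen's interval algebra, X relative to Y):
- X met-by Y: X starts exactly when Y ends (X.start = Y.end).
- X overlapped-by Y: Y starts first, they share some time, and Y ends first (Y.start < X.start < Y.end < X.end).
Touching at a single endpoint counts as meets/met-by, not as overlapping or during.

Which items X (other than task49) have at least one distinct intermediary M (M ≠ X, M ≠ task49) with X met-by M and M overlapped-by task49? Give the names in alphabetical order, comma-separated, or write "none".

task53, task55

Target task49 = [July 2, July 8].
Intermediaries M with M overlapped-by task49: task45.
Via task45 — items with X met-by task45: task53, task55.
Union: task53, task55.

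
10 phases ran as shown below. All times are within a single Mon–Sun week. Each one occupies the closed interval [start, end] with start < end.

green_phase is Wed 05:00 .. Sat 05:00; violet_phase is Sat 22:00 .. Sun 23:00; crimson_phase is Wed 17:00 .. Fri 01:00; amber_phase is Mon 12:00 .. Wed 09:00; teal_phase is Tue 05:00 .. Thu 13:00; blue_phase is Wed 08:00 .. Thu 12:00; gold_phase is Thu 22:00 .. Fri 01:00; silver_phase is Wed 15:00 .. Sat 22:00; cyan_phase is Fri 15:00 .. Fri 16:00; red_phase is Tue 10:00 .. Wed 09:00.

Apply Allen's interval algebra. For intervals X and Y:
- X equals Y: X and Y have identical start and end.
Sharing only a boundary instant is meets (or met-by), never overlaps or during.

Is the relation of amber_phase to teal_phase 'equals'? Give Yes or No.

No

amber_phase = [Mon 12:00, Wed 09:00], teal_phase = [Tue 05:00, Thu 13:00].
Actual relation of amber_phase to teal_phase: overlaps.
Asked whether 'equals' holds → No.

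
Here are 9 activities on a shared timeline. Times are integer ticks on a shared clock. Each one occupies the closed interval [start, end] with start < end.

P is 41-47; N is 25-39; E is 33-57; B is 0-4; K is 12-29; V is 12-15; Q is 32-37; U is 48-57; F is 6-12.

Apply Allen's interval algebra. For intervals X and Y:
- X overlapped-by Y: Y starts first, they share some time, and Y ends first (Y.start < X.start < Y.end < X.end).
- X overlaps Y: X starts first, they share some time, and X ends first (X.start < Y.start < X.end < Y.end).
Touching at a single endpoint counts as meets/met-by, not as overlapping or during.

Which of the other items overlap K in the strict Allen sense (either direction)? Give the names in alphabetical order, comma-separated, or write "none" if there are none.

N

Target K = [12, 29].
B [0, 4] → before → no.
E [33, 57] → after → no.
F [6, 12] → meets → no.
N [25, 39] → overlapped-by → yes.
P [41, 47] → after → no.
Q [32, 37] → after → no.
U [48, 57] → after → no.
V [12, 15] → starts → no.
Result: N.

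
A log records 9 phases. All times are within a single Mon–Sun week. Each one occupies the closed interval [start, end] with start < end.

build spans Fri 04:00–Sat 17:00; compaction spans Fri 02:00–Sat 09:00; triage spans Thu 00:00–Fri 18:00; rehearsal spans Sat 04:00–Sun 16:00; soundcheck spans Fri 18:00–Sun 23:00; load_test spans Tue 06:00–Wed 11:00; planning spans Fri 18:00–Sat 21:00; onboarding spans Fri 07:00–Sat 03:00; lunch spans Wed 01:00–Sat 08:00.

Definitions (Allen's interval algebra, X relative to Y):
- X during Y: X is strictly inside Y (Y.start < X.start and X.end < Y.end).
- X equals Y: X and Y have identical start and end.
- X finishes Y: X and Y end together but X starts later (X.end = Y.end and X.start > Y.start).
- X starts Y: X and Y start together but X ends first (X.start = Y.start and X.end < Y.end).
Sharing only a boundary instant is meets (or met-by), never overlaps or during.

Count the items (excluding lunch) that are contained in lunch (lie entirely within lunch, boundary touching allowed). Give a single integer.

2

Target lunch = [Wed 01:00, Sat 08:00].
build [Fri 04:00, Sat 17:00] → overlapped-by → no.
compaction [Fri 02:00, Sat 09:00] → overlapped-by → no.
load_test [Tue 06:00, Wed 11:00] → overlaps → no.
onboarding [Fri 07:00, Sat 03:00] → during → counts.
planning [Fri 18:00, Sat 21:00] → overlapped-by → no.
rehearsal [Sat 04:00, Sun 16:00] → overlapped-by → no.
soundcheck [Fri 18:00, Sun 23:00] → overlapped-by → no.
triage [Thu 00:00, Fri 18:00] → during → counts.
Total: 2.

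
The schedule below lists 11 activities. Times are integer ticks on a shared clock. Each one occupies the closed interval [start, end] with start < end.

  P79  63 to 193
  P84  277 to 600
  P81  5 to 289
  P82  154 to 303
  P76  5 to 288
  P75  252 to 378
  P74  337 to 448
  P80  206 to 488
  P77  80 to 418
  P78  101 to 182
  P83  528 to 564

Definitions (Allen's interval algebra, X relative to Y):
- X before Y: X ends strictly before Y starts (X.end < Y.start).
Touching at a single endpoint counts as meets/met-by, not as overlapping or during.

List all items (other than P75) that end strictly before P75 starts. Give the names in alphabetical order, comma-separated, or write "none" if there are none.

P78, P79

Target P75 = [252, 378].
P74 [337, 448] → overlapped-by → no.
P76 [5, 288] → overlaps → no.
P77 [80, 418] → contains → no.
P78 [101, 182] → before → yes.
P79 [63, 193] → before → yes.
P80 [206, 488] → contains → no.
P81 [5, 289] → overlaps → no.
P82 [154, 303] → overlaps → no.
P83 [528, 564] → after → no.
P84 [277, 600] → overlapped-by → no.
Result: P78, P79.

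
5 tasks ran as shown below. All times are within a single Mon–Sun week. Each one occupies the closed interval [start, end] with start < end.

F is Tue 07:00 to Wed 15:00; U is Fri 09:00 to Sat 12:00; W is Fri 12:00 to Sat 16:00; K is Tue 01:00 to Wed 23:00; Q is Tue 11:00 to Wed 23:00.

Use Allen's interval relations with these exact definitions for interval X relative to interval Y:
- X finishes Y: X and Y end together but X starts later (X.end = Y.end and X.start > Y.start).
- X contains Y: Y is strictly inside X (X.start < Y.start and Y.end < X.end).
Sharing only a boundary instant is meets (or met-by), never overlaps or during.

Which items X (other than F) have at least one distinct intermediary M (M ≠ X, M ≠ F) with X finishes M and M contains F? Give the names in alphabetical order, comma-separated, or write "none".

Target F = [Tue 07:00, Wed 15:00].
Intermediaries M with M contains F: K.
Via K — items with X finishes K: Q.
Union: Q.

Q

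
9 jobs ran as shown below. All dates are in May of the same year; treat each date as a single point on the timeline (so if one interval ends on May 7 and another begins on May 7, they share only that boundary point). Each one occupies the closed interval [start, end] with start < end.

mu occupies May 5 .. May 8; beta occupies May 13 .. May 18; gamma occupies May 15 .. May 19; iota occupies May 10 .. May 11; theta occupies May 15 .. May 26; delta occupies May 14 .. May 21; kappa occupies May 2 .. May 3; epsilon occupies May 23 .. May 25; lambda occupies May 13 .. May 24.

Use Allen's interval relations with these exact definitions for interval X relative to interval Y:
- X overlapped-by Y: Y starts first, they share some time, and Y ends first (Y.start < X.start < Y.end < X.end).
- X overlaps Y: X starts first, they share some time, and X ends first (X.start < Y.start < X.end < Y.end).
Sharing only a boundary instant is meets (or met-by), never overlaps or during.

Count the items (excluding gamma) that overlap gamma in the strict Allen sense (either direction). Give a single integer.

1

Target gamma = [May 15, May 19].
beta [May 13, May 18] → overlaps → counts.
delta [May 14, May 21] → contains → no.
epsilon [May 23, May 25] → after → no.
iota [May 10, May 11] → before → no.
kappa [May 2, May 3] → before → no.
lambda [May 13, May 24] → contains → no.
mu [May 5, May 8] → before → no.
theta [May 15, May 26] → started-by → no.
Total: 1.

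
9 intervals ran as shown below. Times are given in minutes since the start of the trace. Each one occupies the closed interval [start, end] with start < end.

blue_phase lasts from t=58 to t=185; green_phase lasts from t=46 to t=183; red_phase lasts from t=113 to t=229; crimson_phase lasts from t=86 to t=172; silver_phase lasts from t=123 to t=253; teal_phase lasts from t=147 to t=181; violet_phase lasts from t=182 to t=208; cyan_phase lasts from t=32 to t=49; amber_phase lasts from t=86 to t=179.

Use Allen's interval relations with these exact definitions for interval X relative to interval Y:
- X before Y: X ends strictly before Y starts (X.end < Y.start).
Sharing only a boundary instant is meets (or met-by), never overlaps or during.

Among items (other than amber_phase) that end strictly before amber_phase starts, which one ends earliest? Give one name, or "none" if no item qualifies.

Target amber_phase = [t=86, t=179].
blue_phase [t=58, t=185] → contains → excluded.
crimson_phase [t=86, t=172] → starts → excluded.
cyan_phase [t=32, t=49] → before → candidate.
green_phase [t=46, t=183] → contains → excluded.
red_phase [t=113, t=229] → overlapped-by → excluded.
silver_phase [t=123, t=253] → overlapped-by → excluded.
teal_phase [t=147, t=181] → overlapped-by → excluded.
violet_phase [t=182, t=208] → after → excluded.
Among candidates, earliest end is t=49 → cyan_phase.

cyan_phase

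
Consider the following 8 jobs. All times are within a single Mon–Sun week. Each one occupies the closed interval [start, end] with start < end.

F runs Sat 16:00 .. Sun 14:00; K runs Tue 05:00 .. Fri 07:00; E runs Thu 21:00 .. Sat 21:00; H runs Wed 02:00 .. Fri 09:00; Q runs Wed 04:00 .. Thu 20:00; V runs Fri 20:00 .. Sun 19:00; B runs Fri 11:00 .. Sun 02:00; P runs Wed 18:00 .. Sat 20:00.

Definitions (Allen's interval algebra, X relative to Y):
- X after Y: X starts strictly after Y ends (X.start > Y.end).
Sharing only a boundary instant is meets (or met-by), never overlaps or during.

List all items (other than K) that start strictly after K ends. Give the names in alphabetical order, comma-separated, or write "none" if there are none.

Target K = [Tue 05:00, Fri 07:00].
B [Fri 11:00, Sun 02:00] → after → yes.
E [Thu 21:00, Sat 21:00] → overlapped-by → no.
F [Sat 16:00, Sun 14:00] → after → yes.
H [Wed 02:00, Fri 09:00] → overlapped-by → no.
P [Wed 18:00, Sat 20:00] → overlapped-by → no.
Q [Wed 04:00, Thu 20:00] → during → no.
V [Fri 20:00, Sun 19:00] → after → yes.
Result: B, F, V.

B, F, V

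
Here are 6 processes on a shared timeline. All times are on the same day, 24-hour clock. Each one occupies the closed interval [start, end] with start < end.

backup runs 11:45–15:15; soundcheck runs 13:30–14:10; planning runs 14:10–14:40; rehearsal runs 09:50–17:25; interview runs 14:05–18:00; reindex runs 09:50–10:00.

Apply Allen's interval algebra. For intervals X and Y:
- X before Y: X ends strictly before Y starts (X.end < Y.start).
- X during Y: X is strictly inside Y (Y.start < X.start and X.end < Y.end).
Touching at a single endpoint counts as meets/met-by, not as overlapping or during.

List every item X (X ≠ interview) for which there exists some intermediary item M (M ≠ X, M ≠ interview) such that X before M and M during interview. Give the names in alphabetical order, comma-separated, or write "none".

Target interview = [14:05, 18:00].
Intermediaries M with M during interview: planning.
Via planning — items with X before planning: reindex.
Union: reindex.

reindex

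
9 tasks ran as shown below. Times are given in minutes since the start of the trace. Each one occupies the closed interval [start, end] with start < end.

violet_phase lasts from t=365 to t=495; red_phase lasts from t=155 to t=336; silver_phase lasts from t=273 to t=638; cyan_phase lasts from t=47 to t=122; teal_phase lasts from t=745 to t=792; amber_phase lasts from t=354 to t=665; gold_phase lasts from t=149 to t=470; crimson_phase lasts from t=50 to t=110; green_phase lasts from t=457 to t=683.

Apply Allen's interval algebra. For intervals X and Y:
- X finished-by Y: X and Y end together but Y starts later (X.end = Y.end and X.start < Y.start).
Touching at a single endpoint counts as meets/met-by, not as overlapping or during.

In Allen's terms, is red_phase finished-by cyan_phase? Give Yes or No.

No

red_phase = [t=155, t=336], cyan_phase = [t=47, t=122].
Actual relation of red_phase to cyan_phase: after.
Asked whether 'finished-by' holds → No.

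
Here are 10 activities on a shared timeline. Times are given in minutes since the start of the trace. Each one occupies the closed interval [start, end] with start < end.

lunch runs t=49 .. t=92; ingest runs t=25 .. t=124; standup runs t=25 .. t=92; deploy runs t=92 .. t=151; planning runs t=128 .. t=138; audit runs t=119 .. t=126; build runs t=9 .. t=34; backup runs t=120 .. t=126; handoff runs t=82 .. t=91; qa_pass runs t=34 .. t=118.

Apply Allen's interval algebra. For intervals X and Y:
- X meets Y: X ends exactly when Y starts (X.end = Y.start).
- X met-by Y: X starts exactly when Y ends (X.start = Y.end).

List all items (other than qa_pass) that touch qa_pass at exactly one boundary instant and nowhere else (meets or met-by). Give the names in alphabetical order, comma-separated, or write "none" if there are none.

Target qa_pass = [t=34, t=118].
audit [t=119, t=126] → after → no.
backup [t=120, t=126] → after → no.
build [t=9, t=34] → meets → yes.
deploy [t=92, t=151] → overlapped-by → no.
handoff [t=82, t=91] → during → no.
ingest [t=25, t=124] → contains → no.
lunch [t=49, t=92] → during → no.
planning [t=128, t=138] → after → no.
standup [t=25, t=92] → overlaps → no.
Result: build.

build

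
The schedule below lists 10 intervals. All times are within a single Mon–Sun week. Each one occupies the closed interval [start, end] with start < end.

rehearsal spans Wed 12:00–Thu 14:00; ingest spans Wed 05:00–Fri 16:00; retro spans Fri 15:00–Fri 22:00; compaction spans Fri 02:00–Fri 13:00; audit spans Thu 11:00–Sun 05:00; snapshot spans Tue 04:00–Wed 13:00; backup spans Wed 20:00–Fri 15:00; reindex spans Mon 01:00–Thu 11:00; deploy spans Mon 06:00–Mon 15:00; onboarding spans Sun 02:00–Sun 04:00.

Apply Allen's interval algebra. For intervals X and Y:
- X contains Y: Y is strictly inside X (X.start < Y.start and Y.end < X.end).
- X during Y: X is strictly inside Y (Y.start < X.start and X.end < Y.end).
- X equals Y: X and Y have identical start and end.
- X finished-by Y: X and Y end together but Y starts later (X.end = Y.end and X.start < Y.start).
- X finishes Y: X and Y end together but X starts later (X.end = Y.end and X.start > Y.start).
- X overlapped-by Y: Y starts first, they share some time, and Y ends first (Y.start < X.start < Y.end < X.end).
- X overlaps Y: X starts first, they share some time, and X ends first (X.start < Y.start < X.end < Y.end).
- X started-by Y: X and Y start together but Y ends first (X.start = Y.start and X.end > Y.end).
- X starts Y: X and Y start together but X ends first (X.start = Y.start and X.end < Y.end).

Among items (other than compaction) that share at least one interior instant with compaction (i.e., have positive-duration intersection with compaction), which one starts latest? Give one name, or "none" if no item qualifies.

audit

Target compaction = [Fri 02:00, Fri 13:00].
audit [Thu 11:00, Sun 05:00] → contains → candidate.
backup [Wed 20:00, Fri 15:00] → contains → candidate.
deploy [Mon 06:00, Mon 15:00] → before → excluded.
ingest [Wed 05:00, Fri 16:00] → contains → candidate.
onboarding [Sun 02:00, Sun 04:00] → after → excluded.
rehearsal [Wed 12:00, Thu 14:00] → before → excluded.
reindex [Mon 01:00, Thu 11:00] → before → excluded.
retro [Fri 15:00, Fri 22:00] → after → excluded.
snapshot [Tue 04:00, Wed 13:00] → before → excluded.
Among candidates, latest start is Thu 11:00 → audit.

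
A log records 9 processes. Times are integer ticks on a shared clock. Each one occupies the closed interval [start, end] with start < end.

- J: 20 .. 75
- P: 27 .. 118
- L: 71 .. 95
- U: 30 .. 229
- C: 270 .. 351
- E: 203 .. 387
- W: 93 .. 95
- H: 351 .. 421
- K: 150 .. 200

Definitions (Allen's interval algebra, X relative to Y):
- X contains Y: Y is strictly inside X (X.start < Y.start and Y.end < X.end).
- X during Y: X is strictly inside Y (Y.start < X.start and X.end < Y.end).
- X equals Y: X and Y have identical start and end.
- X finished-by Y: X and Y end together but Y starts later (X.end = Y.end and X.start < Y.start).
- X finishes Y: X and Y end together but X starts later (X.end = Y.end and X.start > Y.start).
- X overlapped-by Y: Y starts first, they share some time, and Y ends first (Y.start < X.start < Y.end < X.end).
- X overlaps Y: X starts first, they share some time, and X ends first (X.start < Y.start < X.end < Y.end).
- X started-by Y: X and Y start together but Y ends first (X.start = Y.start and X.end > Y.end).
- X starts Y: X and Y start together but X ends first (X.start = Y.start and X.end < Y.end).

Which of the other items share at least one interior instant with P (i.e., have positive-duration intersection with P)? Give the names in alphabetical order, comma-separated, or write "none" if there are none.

Target P = [27, 118].
C [270, 351] → after → no.
E [203, 387] → after → no.
H [351, 421] → after → no.
J [20, 75] → overlaps → yes.
K [150, 200] → after → no.
L [71, 95] → during → yes.
U [30, 229] → overlapped-by → yes.
W [93, 95] → during → yes.
Result: J, L, U, W.

J, L, U, W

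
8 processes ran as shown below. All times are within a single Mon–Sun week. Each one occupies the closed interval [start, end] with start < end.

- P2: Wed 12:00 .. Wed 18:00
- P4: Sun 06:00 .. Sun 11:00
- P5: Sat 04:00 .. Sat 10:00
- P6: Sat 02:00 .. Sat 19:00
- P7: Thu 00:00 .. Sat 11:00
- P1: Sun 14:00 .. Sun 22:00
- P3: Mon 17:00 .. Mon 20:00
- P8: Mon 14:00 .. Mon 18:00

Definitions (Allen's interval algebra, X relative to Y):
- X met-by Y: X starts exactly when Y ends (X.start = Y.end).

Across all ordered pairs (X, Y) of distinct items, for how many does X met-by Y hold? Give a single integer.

Checking all 56 ordered pairs for relation 'met-by'; matching pairs in alphabetical order:
No pair satisfies it.
Count: 0.

0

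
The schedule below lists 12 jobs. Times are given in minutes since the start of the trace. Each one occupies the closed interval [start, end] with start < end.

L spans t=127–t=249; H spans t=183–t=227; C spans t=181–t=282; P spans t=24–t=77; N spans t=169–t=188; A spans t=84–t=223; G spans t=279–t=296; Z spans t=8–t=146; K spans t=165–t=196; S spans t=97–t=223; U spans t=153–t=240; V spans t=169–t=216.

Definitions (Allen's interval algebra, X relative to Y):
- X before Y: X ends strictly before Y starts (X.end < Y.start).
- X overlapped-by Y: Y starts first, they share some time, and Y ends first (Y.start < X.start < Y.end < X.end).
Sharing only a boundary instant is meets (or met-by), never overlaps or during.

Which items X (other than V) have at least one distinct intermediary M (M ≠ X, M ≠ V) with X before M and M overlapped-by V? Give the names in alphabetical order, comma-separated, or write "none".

P, Z

Target V = [t=169, t=216].
Intermediaries M with M overlapped-by V: C, H.
Via C — items with X before C: P, Z.
Via H — items with X before H: P, Z.
Union: P, Z.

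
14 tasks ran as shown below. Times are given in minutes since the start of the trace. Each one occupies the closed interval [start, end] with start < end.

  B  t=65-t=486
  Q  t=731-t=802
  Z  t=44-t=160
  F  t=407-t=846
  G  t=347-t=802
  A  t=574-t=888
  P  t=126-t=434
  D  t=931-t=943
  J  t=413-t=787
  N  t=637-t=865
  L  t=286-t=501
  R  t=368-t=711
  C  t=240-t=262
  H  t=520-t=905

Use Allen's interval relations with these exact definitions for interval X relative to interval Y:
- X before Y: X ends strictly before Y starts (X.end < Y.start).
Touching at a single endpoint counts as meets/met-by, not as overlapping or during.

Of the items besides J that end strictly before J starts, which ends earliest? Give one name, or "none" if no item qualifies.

Target J = [t=413, t=787].
A [t=574, t=888] → overlapped-by → excluded.
B [t=65, t=486] → overlaps → excluded.
C [t=240, t=262] → before → candidate.
D [t=931, t=943] → after → excluded.
F [t=407, t=846] → contains → excluded.
G [t=347, t=802] → contains → excluded.
H [t=520, t=905] → overlapped-by → excluded.
L [t=286, t=501] → overlaps → excluded.
N [t=637, t=865] → overlapped-by → excluded.
P [t=126, t=434] → overlaps → excluded.
Q [t=731, t=802] → overlapped-by → excluded.
R [t=368, t=711] → overlaps → excluded.
Z [t=44, t=160] → before → candidate.
Among candidates, earliest end is t=160 → Z.

Z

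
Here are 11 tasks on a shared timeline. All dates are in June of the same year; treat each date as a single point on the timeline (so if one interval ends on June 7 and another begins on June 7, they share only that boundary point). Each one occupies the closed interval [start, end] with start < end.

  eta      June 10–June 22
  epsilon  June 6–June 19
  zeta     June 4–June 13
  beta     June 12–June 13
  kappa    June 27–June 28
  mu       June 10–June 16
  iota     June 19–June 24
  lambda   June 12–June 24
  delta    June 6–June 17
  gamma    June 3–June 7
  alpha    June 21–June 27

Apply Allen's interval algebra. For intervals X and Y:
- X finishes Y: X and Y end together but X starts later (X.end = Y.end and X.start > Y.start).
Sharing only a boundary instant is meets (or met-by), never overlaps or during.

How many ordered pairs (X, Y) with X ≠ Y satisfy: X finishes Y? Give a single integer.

2

Checking all 110 ordered pairs for relation 'finishes'; matching pairs in alphabetical order:
(beta, zeta): beta finishes zeta ✓
(iota, lambda): iota finishes lambda ✓
Count: 2.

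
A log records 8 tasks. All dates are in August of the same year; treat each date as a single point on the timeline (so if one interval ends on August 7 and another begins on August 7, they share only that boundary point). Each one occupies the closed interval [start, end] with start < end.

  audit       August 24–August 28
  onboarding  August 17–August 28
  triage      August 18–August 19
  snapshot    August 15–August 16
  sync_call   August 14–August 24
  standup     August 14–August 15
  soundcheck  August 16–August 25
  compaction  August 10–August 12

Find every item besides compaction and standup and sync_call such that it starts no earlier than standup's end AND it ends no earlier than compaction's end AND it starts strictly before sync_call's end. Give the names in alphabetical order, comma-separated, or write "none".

Conditions: its start is no earlier than standup's end (X.start >= August 15) AND its end is no earlier than compaction's end (X.end >= August 12) AND its start is strictly before sync_call's end (X.start < August 24).
audit: start August 24 >= August 15? ✓; end August 28 >= August 12? ✓; start August 24 < August 24? ✗ → no.
onboarding: start August 17 >= August 15? ✓; end August 28 >= August 12? ✓; start August 17 < August 24? ✓ → yes.
snapshot: start August 15 >= August 15? ✓; end August 16 >= August 12? ✓; start August 15 < August 24? ✓ → yes.
soundcheck: start August 16 >= August 15? ✓; end August 25 >= August 12? ✓; start August 16 < August 24? ✓ → yes.
triage: start August 18 >= August 15? ✓; end August 19 >= August 12? ✓; start August 18 < August 24? ✓ → yes.
Result: onboarding, snapshot, soundcheck, triage.

onboarding, snapshot, soundcheck, triage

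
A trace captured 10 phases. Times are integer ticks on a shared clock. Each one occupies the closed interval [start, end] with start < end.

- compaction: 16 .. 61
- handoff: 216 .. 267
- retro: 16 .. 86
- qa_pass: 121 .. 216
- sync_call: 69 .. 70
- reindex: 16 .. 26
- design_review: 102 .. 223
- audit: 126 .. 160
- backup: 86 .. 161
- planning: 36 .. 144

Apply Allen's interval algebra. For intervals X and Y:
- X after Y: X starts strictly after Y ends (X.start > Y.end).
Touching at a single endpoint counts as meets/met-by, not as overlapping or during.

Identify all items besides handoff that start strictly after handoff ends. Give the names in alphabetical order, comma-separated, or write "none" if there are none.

none

Target handoff = [216, 267].
audit [126, 160] → before → no.
backup [86, 161] → before → no.
compaction [16, 61] → before → no.
design_review [102, 223] → overlaps → no.
planning [36, 144] → before → no.
qa_pass [121, 216] → meets → no.
reindex [16, 26] → before → no.
retro [16, 86] → before → no.
sync_call [69, 70] → before → no.
Result: none.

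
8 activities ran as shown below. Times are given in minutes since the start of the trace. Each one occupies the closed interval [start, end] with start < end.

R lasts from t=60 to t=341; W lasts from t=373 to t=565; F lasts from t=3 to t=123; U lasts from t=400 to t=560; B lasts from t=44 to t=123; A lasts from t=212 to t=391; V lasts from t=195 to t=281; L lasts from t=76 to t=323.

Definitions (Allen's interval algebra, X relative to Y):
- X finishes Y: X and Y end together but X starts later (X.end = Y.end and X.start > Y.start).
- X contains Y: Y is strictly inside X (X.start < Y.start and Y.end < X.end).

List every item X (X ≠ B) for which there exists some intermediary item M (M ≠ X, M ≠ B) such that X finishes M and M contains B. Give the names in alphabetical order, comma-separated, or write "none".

none

Target B = [t=44, t=123].
Intermediaries M with M contains B: none.
Union: none.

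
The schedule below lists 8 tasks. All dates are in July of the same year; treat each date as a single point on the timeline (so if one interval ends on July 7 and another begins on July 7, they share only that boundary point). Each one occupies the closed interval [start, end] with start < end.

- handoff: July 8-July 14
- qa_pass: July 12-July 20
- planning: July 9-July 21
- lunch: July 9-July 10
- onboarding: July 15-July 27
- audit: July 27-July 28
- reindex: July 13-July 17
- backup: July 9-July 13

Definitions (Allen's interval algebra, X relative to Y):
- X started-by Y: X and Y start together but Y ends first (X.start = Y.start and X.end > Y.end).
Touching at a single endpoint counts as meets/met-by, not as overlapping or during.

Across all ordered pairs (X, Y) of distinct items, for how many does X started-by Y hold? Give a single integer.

3

Checking all 56 ordered pairs for relation 'started-by'; matching pairs in alphabetical order:
(backup, lunch): backup started-by lunch ✓
(planning, backup): planning started-by backup ✓
(planning, lunch): planning started-by lunch ✓
Count: 3.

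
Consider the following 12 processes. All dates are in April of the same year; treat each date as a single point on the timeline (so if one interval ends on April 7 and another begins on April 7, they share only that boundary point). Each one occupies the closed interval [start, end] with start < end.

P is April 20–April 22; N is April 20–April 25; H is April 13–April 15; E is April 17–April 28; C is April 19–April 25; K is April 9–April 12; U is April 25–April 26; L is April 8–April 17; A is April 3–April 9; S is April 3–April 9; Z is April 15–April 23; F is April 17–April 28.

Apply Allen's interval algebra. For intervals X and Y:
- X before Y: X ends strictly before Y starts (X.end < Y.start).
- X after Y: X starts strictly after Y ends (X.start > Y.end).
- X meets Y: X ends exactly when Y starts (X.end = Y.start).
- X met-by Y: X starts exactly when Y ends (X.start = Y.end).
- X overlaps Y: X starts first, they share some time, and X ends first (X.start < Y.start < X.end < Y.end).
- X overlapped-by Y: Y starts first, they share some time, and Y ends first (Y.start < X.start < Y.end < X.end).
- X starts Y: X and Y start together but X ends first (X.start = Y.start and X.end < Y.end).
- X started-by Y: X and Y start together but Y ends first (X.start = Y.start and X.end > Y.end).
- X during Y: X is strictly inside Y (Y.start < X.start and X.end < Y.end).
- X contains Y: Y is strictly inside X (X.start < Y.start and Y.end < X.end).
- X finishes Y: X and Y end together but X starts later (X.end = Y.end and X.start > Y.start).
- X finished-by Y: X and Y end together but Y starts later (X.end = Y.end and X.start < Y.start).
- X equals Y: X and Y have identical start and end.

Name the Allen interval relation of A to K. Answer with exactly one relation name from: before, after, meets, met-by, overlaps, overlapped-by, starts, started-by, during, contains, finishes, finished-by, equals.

meets

A = [April 3, April 9]; K = [April 9, April 12].
Compare endpoints: A.start < K.start, A.start < K.end, A.end = K.start, A.end < K.end.
That pattern is 'meets'.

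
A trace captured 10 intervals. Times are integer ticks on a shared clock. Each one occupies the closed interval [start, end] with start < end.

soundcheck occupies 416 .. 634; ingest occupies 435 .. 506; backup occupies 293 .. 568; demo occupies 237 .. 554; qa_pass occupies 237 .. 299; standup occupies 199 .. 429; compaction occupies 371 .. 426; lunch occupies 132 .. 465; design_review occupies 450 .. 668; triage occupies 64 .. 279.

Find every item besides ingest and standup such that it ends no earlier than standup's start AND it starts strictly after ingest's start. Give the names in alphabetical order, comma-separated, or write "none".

Conditions: its end is no earlier than standup's start (X.end >= 199) AND its start is strictly after ingest's start (X.start > 435).
backup: end 568 >= 199? ✓; start 293 > 435? ✗ → no.
compaction: end 426 >= 199? ✓; start 371 > 435? ✗ → no.
demo: end 554 >= 199? ✓; start 237 > 435? ✗ → no.
design_review: end 668 >= 199? ✓; start 450 > 435? ✓ → yes.
lunch: end 465 >= 199? ✓; start 132 > 435? ✗ → no.
qa_pass: end 299 >= 199? ✓; start 237 > 435? ✗ → no.
soundcheck: end 634 >= 199? ✓; start 416 > 435? ✗ → no.
triage: end 279 >= 199? ✓; start 64 > 435? ✗ → no.
Result: design_review.

design_review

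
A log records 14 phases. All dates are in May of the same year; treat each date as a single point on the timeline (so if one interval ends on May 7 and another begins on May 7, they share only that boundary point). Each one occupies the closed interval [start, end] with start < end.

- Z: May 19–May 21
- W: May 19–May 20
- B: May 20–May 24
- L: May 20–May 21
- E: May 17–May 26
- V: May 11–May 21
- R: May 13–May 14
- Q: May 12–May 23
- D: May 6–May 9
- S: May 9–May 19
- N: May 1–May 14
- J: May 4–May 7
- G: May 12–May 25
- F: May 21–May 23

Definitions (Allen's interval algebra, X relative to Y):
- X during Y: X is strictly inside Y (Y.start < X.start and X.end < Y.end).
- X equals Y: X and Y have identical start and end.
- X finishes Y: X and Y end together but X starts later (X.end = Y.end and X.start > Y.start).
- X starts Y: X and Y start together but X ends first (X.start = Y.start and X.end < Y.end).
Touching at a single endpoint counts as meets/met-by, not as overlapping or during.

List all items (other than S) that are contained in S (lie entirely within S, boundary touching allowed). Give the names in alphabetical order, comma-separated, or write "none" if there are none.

R

Target S = [May 9, May 19].
B [May 20, May 24] → after → no.
D [May 6, May 9] → meets → no.
E [May 17, May 26] → overlapped-by → no.
F [May 21, May 23] → after → no.
G [May 12, May 25] → overlapped-by → no.
J [May 4, May 7] → before → no.
L [May 20, May 21] → after → no.
N [May 1, May 14] → overlaps → no.
Q [May 12, May 23] → overlapped-by → no.
R [May 13, May 14] → during → yes.
V [May 11, May 21] → overlapped-by → no.
W [May 19, May 20] → met-by → no.
Z [May 19, May 21] → met-by → no.
Result: R.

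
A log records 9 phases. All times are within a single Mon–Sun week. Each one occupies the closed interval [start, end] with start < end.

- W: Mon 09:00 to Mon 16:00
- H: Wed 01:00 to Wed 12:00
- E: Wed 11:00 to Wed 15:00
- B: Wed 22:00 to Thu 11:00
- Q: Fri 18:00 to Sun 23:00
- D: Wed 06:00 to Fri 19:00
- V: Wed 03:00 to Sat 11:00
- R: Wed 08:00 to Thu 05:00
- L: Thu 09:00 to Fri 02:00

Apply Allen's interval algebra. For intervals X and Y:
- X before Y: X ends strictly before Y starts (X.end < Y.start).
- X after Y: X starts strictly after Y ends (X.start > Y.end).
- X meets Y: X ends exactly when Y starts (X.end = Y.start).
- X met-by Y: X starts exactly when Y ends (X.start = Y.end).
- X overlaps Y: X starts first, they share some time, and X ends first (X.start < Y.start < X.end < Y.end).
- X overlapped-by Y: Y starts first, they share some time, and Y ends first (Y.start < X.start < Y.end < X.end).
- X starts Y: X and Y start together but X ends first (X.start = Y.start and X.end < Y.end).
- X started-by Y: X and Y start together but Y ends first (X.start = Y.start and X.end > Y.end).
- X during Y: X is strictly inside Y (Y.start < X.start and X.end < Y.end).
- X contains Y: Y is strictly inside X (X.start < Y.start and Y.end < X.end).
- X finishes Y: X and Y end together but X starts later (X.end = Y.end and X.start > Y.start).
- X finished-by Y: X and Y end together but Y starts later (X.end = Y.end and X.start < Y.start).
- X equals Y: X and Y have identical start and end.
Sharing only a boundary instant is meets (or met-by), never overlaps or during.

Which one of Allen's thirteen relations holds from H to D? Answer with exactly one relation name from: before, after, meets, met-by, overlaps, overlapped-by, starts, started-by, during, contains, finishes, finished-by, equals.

overlaps

H = [Wed 01:00, Wed 12:00]; D = [Wed 06:00, Fri 19:00].
Compare endpoints: H.start < D.start, H.start < D.end, H.end > D.start, H.end < D.end.
That pattern is 'overlaps'.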